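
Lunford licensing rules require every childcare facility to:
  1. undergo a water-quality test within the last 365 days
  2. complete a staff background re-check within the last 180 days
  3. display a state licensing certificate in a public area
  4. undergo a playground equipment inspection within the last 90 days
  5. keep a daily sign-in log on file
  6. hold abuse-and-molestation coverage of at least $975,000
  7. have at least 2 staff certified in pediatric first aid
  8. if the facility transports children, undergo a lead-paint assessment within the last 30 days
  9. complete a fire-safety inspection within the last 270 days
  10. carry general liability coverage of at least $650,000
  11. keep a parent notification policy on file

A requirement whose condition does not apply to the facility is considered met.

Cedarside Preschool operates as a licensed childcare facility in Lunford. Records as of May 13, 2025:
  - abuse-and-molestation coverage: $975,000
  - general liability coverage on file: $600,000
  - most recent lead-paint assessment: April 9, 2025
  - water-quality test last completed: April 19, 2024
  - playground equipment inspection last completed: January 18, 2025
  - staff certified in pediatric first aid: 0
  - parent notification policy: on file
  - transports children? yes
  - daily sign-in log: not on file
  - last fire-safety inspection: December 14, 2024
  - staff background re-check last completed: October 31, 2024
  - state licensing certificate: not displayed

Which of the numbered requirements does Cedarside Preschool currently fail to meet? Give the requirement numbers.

1. water-quality test 389 days ago vs limit 365 → not met
2. staff background re-check 194 days ago vs limit 180 → not met
3. state licensing certificate absent → not met
4. playground equipment inspection 115 days ago vs limit 90 → not met
5. daily sign-in log absent → not met
6. abuse-and-molestation coverage $975,000 ≥ $975,000 → met
7. staff certified in pediatric first aid 0 < 2 → not met
8. condition 'transports children' holds; lead-paint assessment 34 days ago vs limit 30 → not met
9. fire-safety inspection 150 days ago vs limit 270 → met
10. general liability coverage $600,000 < $650,000 → not met
11. parent notification policy present → met
Not met: 1, 2, 3, 4, 5, 7, 8, 10

1, 2, 3, 4, 5, 7, 8, 10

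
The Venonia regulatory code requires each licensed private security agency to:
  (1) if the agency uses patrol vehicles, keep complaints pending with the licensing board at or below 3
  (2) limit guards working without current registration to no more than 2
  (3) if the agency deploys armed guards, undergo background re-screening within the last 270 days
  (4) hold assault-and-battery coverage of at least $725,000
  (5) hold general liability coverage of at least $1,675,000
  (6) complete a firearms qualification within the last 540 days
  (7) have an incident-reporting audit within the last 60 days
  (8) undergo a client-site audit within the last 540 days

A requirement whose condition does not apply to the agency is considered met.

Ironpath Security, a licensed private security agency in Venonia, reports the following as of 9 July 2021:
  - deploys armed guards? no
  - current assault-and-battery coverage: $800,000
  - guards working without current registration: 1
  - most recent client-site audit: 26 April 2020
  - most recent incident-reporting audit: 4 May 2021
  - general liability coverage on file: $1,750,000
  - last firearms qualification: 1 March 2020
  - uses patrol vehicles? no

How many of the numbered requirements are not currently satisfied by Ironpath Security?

1. condition 'uses patrol vehicles' does not hold → requirement n/a → met
2. guards working without current registration 1 ≤ 2 → met
3. condition 'deploys armed guards' does not hold → requirement n/a → met
4. assault-and-battery coverage $800,000 ≥ $725,000 → met
5. general liability coverage $1,750,000 ≥ $1,675,000 → met
6. firearms qualification 495 days ago vs limit 540 → met
7. incident-reporting audit 66 days ago vs limit 60 → not met
8. client-site audit 439 days ago vs limit 540 → met
Not met: 1 of 8

1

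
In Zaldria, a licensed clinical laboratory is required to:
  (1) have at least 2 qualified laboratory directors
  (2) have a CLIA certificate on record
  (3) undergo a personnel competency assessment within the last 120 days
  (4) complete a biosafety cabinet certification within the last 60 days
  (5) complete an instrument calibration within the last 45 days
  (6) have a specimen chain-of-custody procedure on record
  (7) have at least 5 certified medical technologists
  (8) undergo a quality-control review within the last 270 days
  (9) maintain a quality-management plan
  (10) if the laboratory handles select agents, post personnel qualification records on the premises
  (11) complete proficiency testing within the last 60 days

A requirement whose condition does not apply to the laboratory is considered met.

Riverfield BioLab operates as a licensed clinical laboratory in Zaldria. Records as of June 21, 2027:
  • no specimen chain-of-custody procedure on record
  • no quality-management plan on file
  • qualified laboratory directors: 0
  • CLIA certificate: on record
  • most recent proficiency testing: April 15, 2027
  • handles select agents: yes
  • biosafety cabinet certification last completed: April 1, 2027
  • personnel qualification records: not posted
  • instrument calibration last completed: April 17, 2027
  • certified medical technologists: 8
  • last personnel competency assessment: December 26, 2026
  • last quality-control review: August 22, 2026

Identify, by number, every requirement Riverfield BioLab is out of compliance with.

1, 3, 4, 5, 6, 8, 9, 10, 11

1. qualified laboratory directors 0 < 2 → not met
2. CLIA certificate present → met
3. personnel competency assessment 177 days ago vs limit 120 → not met
4. biosafety cabinet certification 81 days ago vs limit 60 → not met
5. instrument calibration 65 days ago vs limit 45 → not met
6. specimen chain-of-custody procedure absent → not met
7. certified medical technologists 8 ≥ 5 → met
8. quality-control review 303 days ago vs limit 270 → not met
9. quality-management plan absent → not met
10. condition 'handles select agents' holds; personnel qualification records absent → not met
11. proficiency testing 67 days ago vs limit 60 → not met
Not met: 1, 3, 4, 5, 6, 8, 9, 10, 11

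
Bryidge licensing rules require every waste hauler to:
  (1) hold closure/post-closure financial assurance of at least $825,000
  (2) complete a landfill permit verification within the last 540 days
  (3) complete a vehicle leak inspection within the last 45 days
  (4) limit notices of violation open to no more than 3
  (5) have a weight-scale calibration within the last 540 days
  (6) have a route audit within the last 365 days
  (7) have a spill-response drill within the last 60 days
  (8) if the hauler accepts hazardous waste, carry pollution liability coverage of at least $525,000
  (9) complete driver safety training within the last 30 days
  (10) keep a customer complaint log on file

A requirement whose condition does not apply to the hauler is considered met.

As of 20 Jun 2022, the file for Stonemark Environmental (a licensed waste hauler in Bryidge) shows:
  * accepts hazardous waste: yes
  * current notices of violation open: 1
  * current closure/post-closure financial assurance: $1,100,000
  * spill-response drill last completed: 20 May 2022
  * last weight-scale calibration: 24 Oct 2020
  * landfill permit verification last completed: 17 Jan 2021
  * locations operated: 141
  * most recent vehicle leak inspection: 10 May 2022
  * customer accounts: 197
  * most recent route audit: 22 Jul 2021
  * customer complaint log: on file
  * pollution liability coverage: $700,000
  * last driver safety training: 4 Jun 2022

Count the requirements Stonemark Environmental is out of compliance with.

1

1. closure/post-closure financial assurance $1,100,000 ≥ $825,000 → met
2. landfill permit verification 519 days ago vs limit 540 → met
3. vehicle leak inspection 41 days ago vs limit 45 → met
4. notices of violation open 1 ≤ 3 → met
5. weight-scale calibration 604 days ago vs limit 540 → not met
6. route audit 333 days ago vs limit 365 → met
7. spill-response drill 31 days ago vs limit 60 → met
8. condition 'accepts hazardous waste' holds; pollution liability coverage $700,000 ≥ $525,000 → met
9. driver safety training 16 days ago vs limit 30 → met
10. customer complaint log present → met
Not met: 1 of 10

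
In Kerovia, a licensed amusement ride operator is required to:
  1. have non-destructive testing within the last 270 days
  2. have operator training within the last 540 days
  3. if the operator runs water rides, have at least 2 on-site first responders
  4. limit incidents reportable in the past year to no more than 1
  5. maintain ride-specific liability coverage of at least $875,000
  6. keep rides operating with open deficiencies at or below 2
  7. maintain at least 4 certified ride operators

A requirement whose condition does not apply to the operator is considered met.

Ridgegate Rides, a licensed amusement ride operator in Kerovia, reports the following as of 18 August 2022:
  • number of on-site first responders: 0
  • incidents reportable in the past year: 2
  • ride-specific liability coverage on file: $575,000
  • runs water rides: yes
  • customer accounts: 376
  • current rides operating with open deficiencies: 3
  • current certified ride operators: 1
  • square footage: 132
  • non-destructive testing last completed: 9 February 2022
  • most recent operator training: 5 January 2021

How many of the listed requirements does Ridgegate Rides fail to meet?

6

1. non-destructive testing 190 days ago vs limit 270 → met
2. operator training 590 days ago vs limit 540 → not met
3. condition 'runs water rides' holds; on-site first responders 0 < 2 → not met
4. incidents reportable in the past year 2 > 1 → not met
5. ride-specific liability coverage $575,000 < $875,000 → not met
6. rides operating with open deficiencies 3 > 2 → not met
7. certified ride operators 1 < 4 → not met
Not met: 6 of 7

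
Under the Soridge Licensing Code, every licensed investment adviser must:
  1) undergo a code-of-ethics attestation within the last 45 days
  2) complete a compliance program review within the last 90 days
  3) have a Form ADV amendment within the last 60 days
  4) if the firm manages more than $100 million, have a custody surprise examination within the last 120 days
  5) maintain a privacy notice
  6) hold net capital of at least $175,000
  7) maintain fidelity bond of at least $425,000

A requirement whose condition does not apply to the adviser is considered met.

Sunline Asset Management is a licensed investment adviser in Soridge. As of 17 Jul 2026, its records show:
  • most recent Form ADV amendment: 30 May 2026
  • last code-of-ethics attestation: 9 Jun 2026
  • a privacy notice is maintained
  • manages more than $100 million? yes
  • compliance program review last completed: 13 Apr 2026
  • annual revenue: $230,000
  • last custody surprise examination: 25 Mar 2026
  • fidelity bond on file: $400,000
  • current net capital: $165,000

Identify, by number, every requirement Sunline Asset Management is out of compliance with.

1. code-of-ethics attestation 38 days ago vs limit 45 → met
2. compliance program review 95 days ago vs limit 90 → not met
3. Form ADV amendment 48 days ago vs limit 60 → met
4. condition 'manages more than $100 million' holds; custody surprise examination 114 days ago vs limit 120 → met
5. privacy notice present → met
6. net capital $165,000 < $175,000 → not met
7. fidelity bond $400,000 < $425,000 → not met
Not met: 2, 6, 7

2, 6, 7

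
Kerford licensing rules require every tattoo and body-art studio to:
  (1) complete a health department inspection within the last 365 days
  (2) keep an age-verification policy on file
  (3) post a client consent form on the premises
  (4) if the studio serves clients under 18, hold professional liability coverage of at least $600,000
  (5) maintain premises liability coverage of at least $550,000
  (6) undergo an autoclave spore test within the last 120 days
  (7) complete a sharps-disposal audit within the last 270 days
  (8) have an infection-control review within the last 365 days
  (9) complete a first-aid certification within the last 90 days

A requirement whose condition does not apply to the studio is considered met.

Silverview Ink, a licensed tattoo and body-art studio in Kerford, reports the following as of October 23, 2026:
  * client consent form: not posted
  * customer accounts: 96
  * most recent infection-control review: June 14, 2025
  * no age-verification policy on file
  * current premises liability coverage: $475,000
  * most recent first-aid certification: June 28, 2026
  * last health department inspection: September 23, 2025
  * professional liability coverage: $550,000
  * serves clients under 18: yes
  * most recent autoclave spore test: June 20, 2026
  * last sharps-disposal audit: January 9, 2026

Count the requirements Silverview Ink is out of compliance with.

9

1. health department inspection 395 days ago vs limit 365 → not met
2. age-verification policy absent → not met
3. client consent form absent → not met
4. condition 'serves clients under 18' holds; professional liability coverage $550,000 < $600,000 → not met
5. premises liability coverage $475,000 < $550,000 → not met
6. autoclave spore test 125 days ago vs limit 120 → not met
7. sharps-disposal audit 287 days ago vs limit 270 → not met
8. infection-control review 496 days ago vs limit 365 → not met
9. first-aid certification 117 days ago vs limit 90 → not met
Not met: 9 of 9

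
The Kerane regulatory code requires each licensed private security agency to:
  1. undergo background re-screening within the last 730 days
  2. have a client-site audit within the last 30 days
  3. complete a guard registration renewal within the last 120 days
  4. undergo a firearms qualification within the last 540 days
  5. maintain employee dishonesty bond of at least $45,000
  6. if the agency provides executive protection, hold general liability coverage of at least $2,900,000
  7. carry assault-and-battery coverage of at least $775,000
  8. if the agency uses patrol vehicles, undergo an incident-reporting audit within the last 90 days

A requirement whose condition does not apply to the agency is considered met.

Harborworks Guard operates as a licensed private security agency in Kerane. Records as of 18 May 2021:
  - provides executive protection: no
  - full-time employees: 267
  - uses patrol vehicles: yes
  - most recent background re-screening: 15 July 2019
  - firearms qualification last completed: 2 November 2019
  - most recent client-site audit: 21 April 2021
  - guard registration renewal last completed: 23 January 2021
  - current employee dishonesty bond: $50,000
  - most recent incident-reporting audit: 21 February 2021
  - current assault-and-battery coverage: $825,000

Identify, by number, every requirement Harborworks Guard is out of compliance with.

4

1. background re-screening 673 days ago vs limit 730 → met
2. client-site audit 27 days ago vs limit 30 → met
3. guard registration renewal 115 days ago vs limit 120 → met
4. firearms qualification 563 days ago vs limit 540 → not met
5. employee dishonesty bond $50,000 ≥ $45,000 → met
6. condition 'provides executive protection' does not hold → requirement n/a → met
7. assault-and-battery coverage $825,000 ≥ $775,000 → met
8. condition 'uses patrol vehicles' holds; incident-reporting audit 86 days ago vs limit 90 → met
Not met: 4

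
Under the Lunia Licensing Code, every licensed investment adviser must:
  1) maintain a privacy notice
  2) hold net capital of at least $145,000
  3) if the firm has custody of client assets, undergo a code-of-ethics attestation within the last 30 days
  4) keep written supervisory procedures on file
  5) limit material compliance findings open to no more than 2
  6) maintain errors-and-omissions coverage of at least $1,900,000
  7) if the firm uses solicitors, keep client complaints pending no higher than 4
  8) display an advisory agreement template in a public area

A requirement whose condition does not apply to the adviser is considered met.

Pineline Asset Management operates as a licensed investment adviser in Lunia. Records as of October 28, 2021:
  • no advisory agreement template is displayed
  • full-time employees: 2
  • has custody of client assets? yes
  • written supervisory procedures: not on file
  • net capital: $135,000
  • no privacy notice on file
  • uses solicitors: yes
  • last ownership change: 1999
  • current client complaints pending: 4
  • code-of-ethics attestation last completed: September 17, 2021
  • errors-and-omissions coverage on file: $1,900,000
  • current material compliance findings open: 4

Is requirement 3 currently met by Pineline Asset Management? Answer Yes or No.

3. condition 'has custody of client assets' holds; code-of-ethics attestation 41 days ago vs limit 30 → not met

No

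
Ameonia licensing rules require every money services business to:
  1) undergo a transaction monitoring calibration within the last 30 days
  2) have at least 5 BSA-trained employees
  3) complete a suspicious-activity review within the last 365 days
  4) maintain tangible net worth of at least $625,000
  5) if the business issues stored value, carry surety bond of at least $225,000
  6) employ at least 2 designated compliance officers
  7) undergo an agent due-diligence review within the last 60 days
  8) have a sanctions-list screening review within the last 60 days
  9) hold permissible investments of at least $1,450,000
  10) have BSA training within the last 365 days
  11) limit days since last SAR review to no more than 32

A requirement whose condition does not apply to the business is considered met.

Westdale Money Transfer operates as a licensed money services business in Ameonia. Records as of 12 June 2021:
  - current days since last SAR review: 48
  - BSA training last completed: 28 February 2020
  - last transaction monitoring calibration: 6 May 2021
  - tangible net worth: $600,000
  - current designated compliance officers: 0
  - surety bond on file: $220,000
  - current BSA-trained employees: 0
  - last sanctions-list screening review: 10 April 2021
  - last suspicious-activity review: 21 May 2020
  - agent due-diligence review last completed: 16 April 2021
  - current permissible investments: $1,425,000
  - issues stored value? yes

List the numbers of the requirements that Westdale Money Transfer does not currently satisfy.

1. transaction monitoring calibration 37 days ago vs limit 30 → not met
2. BSA-trained employees 0 < 5 → not met
3. suspicious-activity review 387 days ago vs limit 365 → not met
4. tangible net worth $600,000 < $625,000 → not met
5. condition 'issues stored value' holds; surety bond $220,000 < $225,000 → not met
6. designated compliance officers 0 < 2 → not met
7. agent due-diligence review 57 days ago vs limit 60 → met
8. sanctions-list screening review 63 days ago vs limit 60 → not met
9. permissible investments $1,425,000 < $1,450,000 → not met
10. BSA training 470 days ago vs limit 365 → not met
11. days since last SAR review 48 > 32 → not met
Not met: 1, 2, 3, 4, 5, 6, 8, 9, 10, 11

1, 2, 3, 4, 5, 6, 8, 9, 10, 11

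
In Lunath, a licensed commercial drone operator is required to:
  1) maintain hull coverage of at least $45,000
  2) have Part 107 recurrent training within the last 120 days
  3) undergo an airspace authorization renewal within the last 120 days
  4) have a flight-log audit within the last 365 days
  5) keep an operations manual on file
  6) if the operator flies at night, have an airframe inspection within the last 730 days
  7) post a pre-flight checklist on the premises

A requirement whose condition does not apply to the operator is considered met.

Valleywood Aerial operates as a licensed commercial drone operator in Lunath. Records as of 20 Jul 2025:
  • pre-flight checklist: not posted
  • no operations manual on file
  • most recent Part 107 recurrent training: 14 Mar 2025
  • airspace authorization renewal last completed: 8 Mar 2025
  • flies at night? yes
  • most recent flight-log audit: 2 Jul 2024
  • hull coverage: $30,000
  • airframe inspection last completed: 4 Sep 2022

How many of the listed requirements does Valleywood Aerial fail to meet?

1. hull coverage $30,000 < $45,000 → not met
2. Part 107 recurrent training 128 days ago vs limit 120 → not met
3. airspace authorization renewal 134 days ago vs limit 120 → not met
4. flight-log audit 383 days ago vs limit 365 → not met
5. operations manual absent → not met
6. condition 'flies at night' holds; airframe inspection 1050 days ago vs limit 730 → not met
7. pre-flight checklist absent → not met
Not met: 7 of 7

7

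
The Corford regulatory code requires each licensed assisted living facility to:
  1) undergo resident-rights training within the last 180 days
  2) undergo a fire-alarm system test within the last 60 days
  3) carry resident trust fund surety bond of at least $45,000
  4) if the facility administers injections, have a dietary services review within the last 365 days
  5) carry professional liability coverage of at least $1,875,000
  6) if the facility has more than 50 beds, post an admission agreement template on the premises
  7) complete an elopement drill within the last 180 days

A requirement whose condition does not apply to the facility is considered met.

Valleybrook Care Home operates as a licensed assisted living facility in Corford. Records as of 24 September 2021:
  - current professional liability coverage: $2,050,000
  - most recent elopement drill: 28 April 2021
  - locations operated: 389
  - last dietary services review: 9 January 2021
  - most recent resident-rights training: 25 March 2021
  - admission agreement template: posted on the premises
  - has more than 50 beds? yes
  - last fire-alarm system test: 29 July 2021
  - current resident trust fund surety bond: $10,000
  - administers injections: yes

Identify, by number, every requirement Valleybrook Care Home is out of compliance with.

1, 3

1. resident-rights training 183 days ago vs limit 180 → not met
2. fire-alarm system test 57 days ago vs limit 60 → met
3. resident trust fund surety bond $10,000 < $45,000 → not met
4. condition 'administers injections' holds; dietary services review 258 days ago vs limit 365 → met
5. professional liability coverage $2,050,000 ≥ $1,875,000 → met
6. condition 'has more than 50 beds' holds; admission agreement template present → met
7. elopement drill 149 days ago vs limit 180 → met
Not met: 1, 3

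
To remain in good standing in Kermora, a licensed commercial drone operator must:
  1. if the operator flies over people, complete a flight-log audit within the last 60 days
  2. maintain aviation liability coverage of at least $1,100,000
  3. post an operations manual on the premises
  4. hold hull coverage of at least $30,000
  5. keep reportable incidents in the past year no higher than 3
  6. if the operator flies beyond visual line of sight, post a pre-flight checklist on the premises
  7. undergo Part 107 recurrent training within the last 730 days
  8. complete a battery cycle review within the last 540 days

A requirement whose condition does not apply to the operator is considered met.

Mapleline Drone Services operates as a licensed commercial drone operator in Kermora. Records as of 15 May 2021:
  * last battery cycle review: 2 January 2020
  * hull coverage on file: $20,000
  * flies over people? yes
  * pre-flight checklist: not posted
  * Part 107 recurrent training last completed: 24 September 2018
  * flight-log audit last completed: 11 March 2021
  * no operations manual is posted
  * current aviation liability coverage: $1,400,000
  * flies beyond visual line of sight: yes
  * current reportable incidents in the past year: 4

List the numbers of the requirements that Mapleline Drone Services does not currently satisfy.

1. condition 'flies over people' holds; flight-log audit 65 days ago vs limit 60 → not met
2. aviation liability coverage $1,400,000 ≥ $1,100,000 → met
3. operations manual absent → not met
4. hull coverage $20,000 < $30,000 → not met
5. reportable incidents in the past year 4 > 3 → not met
6. condition 'flies beyond visual line of sight' holds; pre-flight checklist absent → not met
7. Part 107 recurrent training 964 days ago vs limit 730 → not met
8. battery cycle review 499 days ago vs limit 540 → met
Not met: 1, 3, 4, 5, 6, 7

1, 3, 4, 5, 6, 7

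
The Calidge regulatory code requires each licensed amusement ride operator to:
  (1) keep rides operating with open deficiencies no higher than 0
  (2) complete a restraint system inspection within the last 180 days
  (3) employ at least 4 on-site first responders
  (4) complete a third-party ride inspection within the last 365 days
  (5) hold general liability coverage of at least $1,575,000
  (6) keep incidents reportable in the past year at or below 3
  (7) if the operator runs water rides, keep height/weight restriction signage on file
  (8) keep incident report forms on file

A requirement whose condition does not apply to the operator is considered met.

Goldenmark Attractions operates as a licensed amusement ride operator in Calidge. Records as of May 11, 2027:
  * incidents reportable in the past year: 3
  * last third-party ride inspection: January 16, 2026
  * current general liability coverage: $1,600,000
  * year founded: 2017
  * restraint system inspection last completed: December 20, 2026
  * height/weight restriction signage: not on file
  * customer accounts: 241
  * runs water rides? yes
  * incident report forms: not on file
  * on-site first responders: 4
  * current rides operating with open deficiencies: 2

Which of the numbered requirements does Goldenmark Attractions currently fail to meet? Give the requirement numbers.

1, 4, 7, 8

1. rides operating with open deficiencies 2 > 0 → not met
2. restraint system inspection 142 days ago vs limit 180 → met
3. on-site first responders 4 ≥ 4 → met
4. third-party ride inspection 480 days ago vs limit 365 → not met
5. general liability coverage $1,600,000 ≥ $1,575,000 → met
6. incidents reportable in the past year 3 ≤ 3 → met
7. condition 'runs water rides' holds; height/weight restriction signage absent → not met
8. incident report forms absent → not met
Not met: 1, 4, 7, 8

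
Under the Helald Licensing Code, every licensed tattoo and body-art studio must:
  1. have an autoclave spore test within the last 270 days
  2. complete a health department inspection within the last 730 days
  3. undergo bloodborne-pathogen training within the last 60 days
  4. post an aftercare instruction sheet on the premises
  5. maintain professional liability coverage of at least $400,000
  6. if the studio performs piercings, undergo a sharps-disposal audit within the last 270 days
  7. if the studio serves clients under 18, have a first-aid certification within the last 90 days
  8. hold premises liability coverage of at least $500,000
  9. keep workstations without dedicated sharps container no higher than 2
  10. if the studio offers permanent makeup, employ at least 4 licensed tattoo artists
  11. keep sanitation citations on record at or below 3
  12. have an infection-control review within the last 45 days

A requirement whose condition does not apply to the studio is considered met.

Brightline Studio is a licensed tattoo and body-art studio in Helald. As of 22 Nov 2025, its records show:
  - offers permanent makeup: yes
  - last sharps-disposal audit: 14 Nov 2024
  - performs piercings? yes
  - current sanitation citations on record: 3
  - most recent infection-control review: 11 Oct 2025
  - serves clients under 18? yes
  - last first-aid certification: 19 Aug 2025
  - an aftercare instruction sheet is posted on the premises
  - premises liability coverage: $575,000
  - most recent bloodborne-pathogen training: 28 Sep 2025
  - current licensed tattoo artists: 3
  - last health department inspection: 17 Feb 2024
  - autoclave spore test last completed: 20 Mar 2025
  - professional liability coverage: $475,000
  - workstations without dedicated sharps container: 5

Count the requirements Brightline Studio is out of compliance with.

1. autoclave spore test 247 days ago vs limit 270 → met
2. health department inspection 644 days ago vs limit 730 → met
3. bloodborne-pathogen training 55 days ago vs limit 60 → met
4. aftercare instruction sheet present → met
5. professional liability coverage $475,000 ≥ $400,000 → met
6. condition 'performs piercings' holds; sharps-disposal audit 373 days ago vs limit 270 → not met
7. condition 'serves clients under 18' holds; first-aid certification 95 days ago vs limit 90 → not met
8. premises liability coverage $575,000 ≥ $500,000 → met
9. workstations without dedicated sharps container 5 > 2 → not met
10. condition 'offers permanent makeup' holds; licensed tattoo artists 3 < 4 → not met
11. sanitation citations on record 3 ≤ 3 → met
12. infection-control review 42 days ago vs limit 45 → met
Not met: 4 of 12

4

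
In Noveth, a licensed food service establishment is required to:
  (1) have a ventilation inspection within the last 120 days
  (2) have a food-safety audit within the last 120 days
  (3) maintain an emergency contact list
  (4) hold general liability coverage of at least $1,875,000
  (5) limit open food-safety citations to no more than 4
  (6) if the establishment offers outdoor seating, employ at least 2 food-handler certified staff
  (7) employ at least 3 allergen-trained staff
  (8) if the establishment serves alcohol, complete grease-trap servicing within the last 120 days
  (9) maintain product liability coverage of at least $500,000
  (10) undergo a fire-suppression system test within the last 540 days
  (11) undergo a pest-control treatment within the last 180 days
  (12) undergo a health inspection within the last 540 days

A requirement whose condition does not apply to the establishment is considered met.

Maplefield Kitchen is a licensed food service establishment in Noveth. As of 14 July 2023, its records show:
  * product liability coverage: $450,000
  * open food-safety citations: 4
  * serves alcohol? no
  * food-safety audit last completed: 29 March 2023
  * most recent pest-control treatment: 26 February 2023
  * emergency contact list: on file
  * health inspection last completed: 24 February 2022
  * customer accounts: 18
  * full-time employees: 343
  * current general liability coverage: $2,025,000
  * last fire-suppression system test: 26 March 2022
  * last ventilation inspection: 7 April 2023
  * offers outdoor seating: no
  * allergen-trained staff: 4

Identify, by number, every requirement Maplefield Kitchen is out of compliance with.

9

1. ventilation inspection 98 days ago vs limit 120 → met
2. food-safety audit 107 days ago vs limit 120 → met
3. emergency contact list present → met
4. general liability coverage $2,025,000 ≥ $1,875,000 → met
5. open food-safety citations 4 ≤ 4 → met
6. condition 'offers outdoor seating' does not hold → requirement n/a → met
7. allergen-trained staff 4 ≥ 3 → met
8. condition 'serves alcohol' does not hold → requirement n/a → met
9. product liability coverage $450,000 < $500,000 → not met
10. fire-suppression system test 475 days ago vs limit 540 → met
11. pest-control treatment 138 days ago vs limit 180 → met
12. health inspection 505 days ago vs limit 540 → met
Not met: 9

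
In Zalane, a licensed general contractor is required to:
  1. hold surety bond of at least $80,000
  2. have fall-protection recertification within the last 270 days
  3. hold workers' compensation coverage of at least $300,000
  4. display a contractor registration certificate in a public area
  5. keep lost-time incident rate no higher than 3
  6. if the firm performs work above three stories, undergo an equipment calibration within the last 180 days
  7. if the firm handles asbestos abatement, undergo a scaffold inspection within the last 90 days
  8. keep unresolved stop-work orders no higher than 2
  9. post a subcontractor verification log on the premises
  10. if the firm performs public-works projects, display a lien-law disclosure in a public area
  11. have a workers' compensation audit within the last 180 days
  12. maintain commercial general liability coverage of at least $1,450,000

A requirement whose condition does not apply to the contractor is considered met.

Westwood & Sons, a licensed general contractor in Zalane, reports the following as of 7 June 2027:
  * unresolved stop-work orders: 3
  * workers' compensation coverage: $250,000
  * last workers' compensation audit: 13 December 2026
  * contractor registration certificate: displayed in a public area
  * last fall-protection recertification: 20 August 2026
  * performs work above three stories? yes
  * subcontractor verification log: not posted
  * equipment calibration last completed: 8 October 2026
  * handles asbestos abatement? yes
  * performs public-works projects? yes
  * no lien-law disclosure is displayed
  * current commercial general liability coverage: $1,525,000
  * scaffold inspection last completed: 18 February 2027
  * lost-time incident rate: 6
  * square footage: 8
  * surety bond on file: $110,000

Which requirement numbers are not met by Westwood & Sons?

1. surety bond $110,000 ≥ $80,000 → met
2. fall-protection recertification 291 days ago vs limit 270 → not met
3. workers' compensation coverage $250,000 < $300,000 → not met
4. contractor registration certificate present → met
5. lost-time incident rate 6 > 3 → not met
6. condition 'performs work above three stories' holds; equipment calibration 242 days ago vs limit 180 → not met
7. condition 'handles asbestos abatement' holds; scaffold inspection 109 days ago vs limit 90 → not met
8. unresolved stop-work orders 3 > 2 → not met
9. subcontractor verification log absent → not met
10. condition 'performs public-works projects' holds; lien-law disclosure absent → not met
11. workers' compensation audit 176 days ago vs limit 180 → met
12. commercial general liability coverage $1,525,000 ≥ $1,450,000 → met
Not met: 2, 3, 5, 6, 7, 8, 9, 10

2, 3, 5, 6, 7, 8, 9, 10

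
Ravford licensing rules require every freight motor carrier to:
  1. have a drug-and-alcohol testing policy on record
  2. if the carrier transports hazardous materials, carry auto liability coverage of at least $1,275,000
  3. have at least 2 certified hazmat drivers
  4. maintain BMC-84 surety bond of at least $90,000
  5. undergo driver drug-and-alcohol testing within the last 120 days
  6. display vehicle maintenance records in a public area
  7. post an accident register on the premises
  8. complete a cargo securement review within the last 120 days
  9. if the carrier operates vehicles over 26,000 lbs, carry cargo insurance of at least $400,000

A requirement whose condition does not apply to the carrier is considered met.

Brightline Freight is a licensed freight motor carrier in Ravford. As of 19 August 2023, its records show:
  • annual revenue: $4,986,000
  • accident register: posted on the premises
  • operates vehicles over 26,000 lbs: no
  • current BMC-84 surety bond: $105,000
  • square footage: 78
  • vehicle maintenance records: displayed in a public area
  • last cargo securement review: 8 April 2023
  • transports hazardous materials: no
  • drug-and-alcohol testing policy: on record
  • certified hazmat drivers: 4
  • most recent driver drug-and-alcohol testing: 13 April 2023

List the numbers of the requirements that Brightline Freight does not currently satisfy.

1. drug-and-alcohol testing policy present → met
2. condition 'transports hazardous materials' does not hold → requirement n/a → met
3. certified hazmat drivers 4 ≥ 2 → met
4. BMC-84 surety bond $105,000 ≥ $90,000 → met
5. driver drug-and-alcohol testing 128 days ago vs limit 120 → not met
6. vehicle maintenance records present → met
7. accident register present → met
8. cargo securement review 133 days ago vs limit 120 → not met
9. condition 'operates vehicles over 26,000 lbs' does not hold → requirement n/a → met
Not met: 5, 8

5, 8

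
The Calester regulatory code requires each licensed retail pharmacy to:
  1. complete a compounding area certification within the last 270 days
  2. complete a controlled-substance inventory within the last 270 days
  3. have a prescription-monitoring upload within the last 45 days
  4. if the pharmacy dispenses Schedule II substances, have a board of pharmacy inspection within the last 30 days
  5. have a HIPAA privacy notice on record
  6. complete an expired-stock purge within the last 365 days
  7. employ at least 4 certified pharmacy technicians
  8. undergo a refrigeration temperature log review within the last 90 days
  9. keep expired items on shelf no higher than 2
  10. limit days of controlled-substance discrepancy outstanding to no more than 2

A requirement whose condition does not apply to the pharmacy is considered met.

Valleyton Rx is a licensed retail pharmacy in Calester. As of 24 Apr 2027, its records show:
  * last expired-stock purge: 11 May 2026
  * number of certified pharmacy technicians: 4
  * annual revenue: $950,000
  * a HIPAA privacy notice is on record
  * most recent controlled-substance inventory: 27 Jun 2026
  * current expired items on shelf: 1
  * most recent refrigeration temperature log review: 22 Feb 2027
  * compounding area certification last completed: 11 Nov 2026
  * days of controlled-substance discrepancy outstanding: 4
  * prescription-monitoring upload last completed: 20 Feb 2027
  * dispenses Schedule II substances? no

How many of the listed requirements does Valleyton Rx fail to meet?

1. compounding area certification 164 days ago vs limit 270 → met
2. controlled-substance inventory 301 days ago vs limit 270 → not met
3. prescription-monitoring upload 63 days ago vs limit 45 → not met
4. condition 'dispenses Schedule II substances' does not hold → requirement n/a → met
5. HIPAA privacy notice present → met
6. expired-stock purge 348 days ago vs limit 365 → met
7. certified pharmacy technicians 4 ≥ 4 → met
8. refrigeration temperature log review 61 days ago vs limit 90 → met
9. expired items on shelf 1 ≤ 2 → met
10. days of controlled-substance discrepancy outstanding 4 > 2 → not met
Not met: 3 of 10

3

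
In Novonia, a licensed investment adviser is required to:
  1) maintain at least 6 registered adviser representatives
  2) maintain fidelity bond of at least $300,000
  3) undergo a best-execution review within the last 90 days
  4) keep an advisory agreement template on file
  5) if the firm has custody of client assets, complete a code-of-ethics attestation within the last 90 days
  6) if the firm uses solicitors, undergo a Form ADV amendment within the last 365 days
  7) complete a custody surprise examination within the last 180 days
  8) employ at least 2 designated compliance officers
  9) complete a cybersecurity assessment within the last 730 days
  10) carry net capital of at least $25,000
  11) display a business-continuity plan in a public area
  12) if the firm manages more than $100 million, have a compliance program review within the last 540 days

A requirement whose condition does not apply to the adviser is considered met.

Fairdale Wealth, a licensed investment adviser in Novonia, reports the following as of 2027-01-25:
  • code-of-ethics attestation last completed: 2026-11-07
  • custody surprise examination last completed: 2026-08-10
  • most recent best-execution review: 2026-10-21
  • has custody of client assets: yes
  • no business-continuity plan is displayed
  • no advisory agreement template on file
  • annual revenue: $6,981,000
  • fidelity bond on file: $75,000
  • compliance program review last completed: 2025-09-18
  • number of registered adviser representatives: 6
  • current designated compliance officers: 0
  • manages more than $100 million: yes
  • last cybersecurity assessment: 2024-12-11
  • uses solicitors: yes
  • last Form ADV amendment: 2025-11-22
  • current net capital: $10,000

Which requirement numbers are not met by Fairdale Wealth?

2, 3, 4, 6, 8, 9, 10, 11

1. registered adviser representatives 6 ≥ 6 → met
2. fidelity bond $75,000 < $300,000 → not met
3. best-execution review 96 days ago vs limit 90 → not met
4. advisory agreement template absent → not met
5. condition 'has custody of client assets' holds; code-of-ethics attestation 79 days ago vs limit 90 → met
6. condition 'uses solicitors' holds; Form ADV amendment 429 days ago vs limit 365 → not met
7. custody surprise examination 168 days ago vs limit 180 → met
8. designated compliance officers 0 < 2 → not met
9. cybersecurity assessment 775 days ago vs limit 730 → not met
10. net capital $10,000 < $25,000 → not met
11. business-continuity plan absent → not met
12. condition 'manages more than $100 million' holds; compliance program review 494 days ago vs limit 540 → met
Not met: 2, 3, 4, 6, 8, 9, 10, 11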